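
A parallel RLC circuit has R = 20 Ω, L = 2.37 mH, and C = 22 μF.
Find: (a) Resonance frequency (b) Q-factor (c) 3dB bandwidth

Step 1 — Resonance: ω₀ = 1/√(LC) = 1/√(0.00237·2.2e-05) = 4379 rad/s.
Step 2 — f₀ = ω₀/(2π) = 697 Hz.
Step 3 — Parallel Q: Q = R/(ω₀L) = 20/(4379·0.00237) = 1.927.
Step 4 — Bandwidth: Δω = ω₀/Q = 2273 rad/s; BW = Δω/(2π) = 361.7 Hz.

(a) f₀ = 697 Hz  (b) Q = 1.927  (c) BW = 361.7 Hz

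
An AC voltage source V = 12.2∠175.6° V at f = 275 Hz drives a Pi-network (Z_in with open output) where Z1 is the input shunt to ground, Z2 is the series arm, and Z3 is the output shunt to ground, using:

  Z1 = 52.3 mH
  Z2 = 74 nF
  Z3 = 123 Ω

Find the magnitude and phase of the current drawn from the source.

Step 1 — Angular frequency: ω = 2π·f = 2π·275 = 1728 rad/s.
Step 2 — Component impedances:
  Z1: Z = jωL = j·1728·0.0523 = 0 + j90.37 Ω
  Z2: Z = 1/(jωC) = -j/(ω·C) = 0 - j7821 Ω
  Z3: Z = R = 123 Ω
Step 3 — With open output, the series arm Z2 and the output shunt Z3 appear in series to ground: Z2 + Z3 = 123 - j7821 Ω.
Step 4 — Parallel with input shunt Z1: Z_in = Z1 || (Z2 + Z3) = 0.0168 + j91.42 Ω = 91.42∠90.0° Ω.
Step 5 — Source phasor: V = 12.2∠175.6° V = -12.16 + j0.936 V.
Step 6 — Ohm's law: I = V / Z_total = (-12.16 + j0.936) / (0.0168 + j91.42) = 0.01021 + j0.1331 A.
Step 7 — Convert to polar: |I| = 0.1334 A, ∠I = 85.6°.

I = 0.1334∠85.6° A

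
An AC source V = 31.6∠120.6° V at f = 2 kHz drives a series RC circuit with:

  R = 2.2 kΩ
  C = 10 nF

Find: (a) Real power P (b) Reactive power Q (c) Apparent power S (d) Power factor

Step 1 — Angular frequency: ω = 2π·f = 2π·2000 = 1.257e+04 rad/s.
Step 2 — Component impedances:
  R: Z = R = 2200 Ω
  C: Z = 1/(jωC) = -j/(ω·C) = 0 - j7958 Ω
Step 3 — Series combination: Z_total = R + C = 2200 - j7958 Ω = 8256∠-74.5° Ω.
Step 4 — Source phasor: V = 31.6∠120.6° V = -16.09 + j27.2 V.
Step 5 — Current: I = V / Z = -0.003694 - j0.001 A = 0.003827∠-164.9° A.
Step 6 — Complex power: S = V·I* = 0.03223 - j0.1166 VA.
Step 7 — Real power: P = Re(S) = 0.03223 W.
Step 8 — Reactive power: Q = Im(S) = -0.1166 VAR.
Step 9 — Apparent power: |S| = 0.1209 VA.
Step 10 — Power factor: PF = P/|S| = 0.2665 (leading).

(a) P = 0.03223 W  (b) Q = -0.1166 VAR  (c) S = 0.1209 VA  (d) PF = 0.2665 (leading)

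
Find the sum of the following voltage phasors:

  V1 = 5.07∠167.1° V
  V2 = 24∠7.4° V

Step 1 — Convert each phasor to rectangular form:
  V1 = 5.07·(cos(167.1°) + j·sin(167.1°)) = -4.942 + j1.132 V
  V2 = 24·(cos(7.4°) + j·sin(7.4°)) = 23.8 + j3.091 V
Step 2 — Sum components: V_total = 18.86 + j4.223 V.
Step 3 — Convert to polar: |V_total| = 19.33 V, ∠V_total = 12.6°.

V_total = 19.33∠12.6° V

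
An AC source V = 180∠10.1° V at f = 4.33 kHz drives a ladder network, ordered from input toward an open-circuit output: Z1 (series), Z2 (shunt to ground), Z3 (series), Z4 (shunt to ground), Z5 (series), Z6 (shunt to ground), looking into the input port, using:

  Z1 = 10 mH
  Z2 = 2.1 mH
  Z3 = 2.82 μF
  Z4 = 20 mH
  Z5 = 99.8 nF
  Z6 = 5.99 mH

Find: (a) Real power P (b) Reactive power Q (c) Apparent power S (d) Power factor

Step 1 — Angular frequency: ω = 2π·f = 2π·4330 = 2.721e+04 rad/s.
Step 2 — Component impedances:
  Z1: Z = jωL = j·2.721e+04·0.01 = 0 + j272.1 Ω
  Z2: Z = jωL = j·2.721e+04·0.0021 = 0 + j57.13 Ω
  Z3: Z = 1/(jωC) = -j/(ω·C) = 0 - j13.03 Ω
  Z4: Z = jωL = j·2.721e+04·0.02 = 0 + j544.1 Ω
  Z5: Z = 1/(jωC) = -j/(ω·C) = 0 - j368.3 Ω
  Z6: Z = jωL = j·2.721e+04·0.00599 = 0 + j163 Ω
Step 3 — Ladder network (open output): work backward from the far end, alternating series and parallel combinations. Z_in = 0 + j340.6 Ω = 340.6∠90.0° Ω.
Step 4 — Source phasor: V = 180∠10.1° V = 177.2 + j31.57 V.
Step 5 — Current: I = V / Z = 0.09267 - j0.5203 A = 0.5284∠-79.9° A.
Step 6 — Complex power: S = V·I* = 0 + j95.12 VA.
Step 7 — Real power: P = Re(S) = 0 W.
Step 8 — Reactive power: Q = Im(S) = 95.12 VAR.
Step 9 — Apparent power: |S| = 95.12 VA.
Step 10 — Power factor: PF = P/|S| = 0 (lagging).

(a) P = 0 W  (b) Q = 95.12 VAR  (c) S = 95.12 VA  (d) PF = 0 (lagging)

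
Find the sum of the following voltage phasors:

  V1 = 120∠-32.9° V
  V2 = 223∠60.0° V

Step 1 — Convert each phasor to rectangular form:
  V1 = 120·(cos(-32.9°) + j·sin(-32.9°)) = 100.8 - j65.18 V
  V2 = 223·(cos(60.0°) + j·sin(60.0°)) = 111.5 + j193.1 V
Step 2 — Sum components: V_total = 212.3 + j127.9 V.
Step 3 — Convert to polar: |V_total| = 247.8 V, ∠V_total = 31.1°.

V_total = 247.8∠31.1° V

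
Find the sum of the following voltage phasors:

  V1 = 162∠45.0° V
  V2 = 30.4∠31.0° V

Step 1 — Convert each phasor to rectangular form:
  V1 = 162·(cos(45.0°) + j·sin(45.0°)) = 114.6 + j114.6 V
  V2 = 30.4·(cos(31.0°) + j·sin(31.0°)) = 26.06 + j15.66 V
Step 2 — Sum components: V_total = 140.6 + j130.2 V.
Step 3 — Convert to polar: |V_total| = 191.6 V, ∠V_total = 42.8°.

V_total = 191.6∠42.8° V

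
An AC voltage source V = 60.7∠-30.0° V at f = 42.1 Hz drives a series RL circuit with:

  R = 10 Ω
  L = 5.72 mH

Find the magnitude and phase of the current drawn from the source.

Step 1 — Angular frequency: ω = 2π·f = 2π·42.1 = 264.5 rad/s.
Step 2 — Component impedances:
  R: Z = R = 10 Ω
  L: Z = jωL = j·264.5·0.00572 = 0 + j1.513 Ω
Step 3 — Series combination: Z_total = R + L = 10 + j1.513 Ω = 10.11∠8.6° Ω.
Step 4 — Source phasor: V = 60.7∠-30.0° V = 52.57 - j30.35 V.
Step 5 — Ohm's law: I = V / Z_total = (52.57 - j30.35) / (10 + j1.513) = 4.69 - j3.745 A.
Step 6 — Convert to polar: |I| = 6.002 A, ∠I = -38.6°.

I = 6.002∠-38.6° A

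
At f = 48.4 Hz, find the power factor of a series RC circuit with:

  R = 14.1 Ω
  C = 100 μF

Step 1 — Angular frequency: ω = 2π·f = 2π·48.4 = 304.1 rad/s.
Step 2 — Component impedances:
  R: Z = R = 14.1 Ω
  C: Z = 1/(jωC) = -j/(ω·C) = 0 - j32.88 Ω
Step 3 — Series combination: Z_total = R + C = 14.1 - j32.88 Ω = 35.78∠-66.8° Ω.
Step 4 — Power factor: PF = cos(φ) = Re(Z)/|Z| = 14.1/35.78 = 0.3941.
Step 5 — Type: Im(Z) = -32.88 ⇒ leading (phase φ = -66.8°).

PF = 0.3941 (leading, φ = -66.8°)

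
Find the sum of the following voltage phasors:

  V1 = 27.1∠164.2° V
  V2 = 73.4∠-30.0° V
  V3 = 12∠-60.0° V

Step 1 — Convert each phasor to rectangular form:
  V1 = 27.1·(cos(164.2°) + j·sin(164.2°)) = -26.08 + j7.379 V
  V2 = 73.4·(cos(-30.0°) + j·sin(-30.0°)) = 63.57 - j36.7 V
  V3 = 12·(cos(-60.0°) + j·sin(-60.0°)) = 6 - j10.39 V
Step 2 — Sum components: V_total = 43.49 - j39.71 V.
Step 3 — Convert to polar: |V_total| = 58.89 V, ∠V_total = -42.4°.

V_total = 58.89∠-42.4° V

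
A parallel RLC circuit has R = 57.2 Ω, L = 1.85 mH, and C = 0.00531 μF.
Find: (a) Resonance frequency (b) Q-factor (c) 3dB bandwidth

Step 1 — Resonance: ω₀ = 1/√(LC) = 1/√(0.00185·5.31e-09) = 3.191e+05 rad/s.
Step 2 — f₀ = ω₀/(2π) = 5.078e+04 Hz.
Step 3 — Parallel Q: Q = R/(ω₀L) = 57.2/(3.191e+05·0.00185) = 0.09691.
Step 4 — Bandwidth: Δω = ω₀/Q = 3.292e+06 rad/s; BW = Δω/(2π) = 5.24e+05 Hz.

(a) f₀ = 5.078e+04 Hz  (b) Q = 0.09691  (c) BW = 5.24e+05 Hz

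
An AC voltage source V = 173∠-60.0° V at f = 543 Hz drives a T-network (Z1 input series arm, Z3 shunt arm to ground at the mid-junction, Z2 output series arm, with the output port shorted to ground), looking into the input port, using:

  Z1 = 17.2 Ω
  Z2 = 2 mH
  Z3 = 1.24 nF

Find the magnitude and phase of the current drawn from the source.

Step 1 — Angular frequency: ω = 2π·f = 2π·543 = 3412 rad/s.
Step 2 — Component impedances:
  Z1: Z = R = 17.2 Ω
  Z2: Z = jωL = j·3412·0.002 = 0 + j6.824 Ω
  Z3: Z = 1/(jωC) = -j/(ω·C) = 0 - j2.364e+05 Ω
Step 3 — With the output port shorted to ground, the output series arm Z2 runs from the junction to ground; the shunt arm Z3 also runs from the junction to ground. They appear in parallel: Z3 || Z2 = 0 + j6.824 Ω.
Step 4 — Series with input arm Z1: Z_in = Z1 + (Z3 || Z2) = 17.2 + j6.824 Ω = 18.5∠21.6° Ω.
Step 5 — Source phasor: V = 173∠-60.0° V = 86.5 - j149.8 V.
Step 6 — Ohm's law: I = V / Z_total = (86.5 - j149.8) / (17.2 + j6.824) = 1.359 - j9.25 A.
Step 7 — Convert to polar: |I| = 9.349 A, ∠I = -81.6°.

I = 9.349∠-81.6° A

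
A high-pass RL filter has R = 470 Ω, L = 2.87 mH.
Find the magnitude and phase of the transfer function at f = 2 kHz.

Step 1 — Angular frequency: ω = 2π·2000 = 1.257e+04 rad/s.
Step 2 — Transfer function: H(jω) = jωL/(R + jωL).
Step 3 — Numerator jωL = j·36.07; denominator R + jωL = 470 + j36.07.
Step 4 — H = 0.005854 + j0.07629.
Step 5 — Magnitude: |H| = 0.07651 (-22.3 dB); phase: φ = 85.6°.

|H| = 0.07651 (-22.3 dB), φ = 85.6°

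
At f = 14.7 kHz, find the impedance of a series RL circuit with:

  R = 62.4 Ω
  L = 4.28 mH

Step 1 — Angular frequency: ω = 2π·f = 2π·1.47e+04 = 9.236e+04 rad/s.
Step 2 — Component impedances:
  R: Z = R = 62.4 Ω
  L: Z = jωL = j·9.236e+04·0.00428 = 0 + j395.3 Ω
Step 3 — Series combination: Z_total = R + L = 62.4 + j395.3 Ω = 400.2∠81.0° Ω.

Z = 62.4 + j395.3 Ω = 400.2∠81.0° Ω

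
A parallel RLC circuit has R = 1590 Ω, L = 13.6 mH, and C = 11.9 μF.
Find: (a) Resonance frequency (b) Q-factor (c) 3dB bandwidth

Step 1 — Resonance: ω₀ = 1/√(LC) = 1/√(0.0136·1.19e-05) = 2486 rad/s.
Step 2 — f₀ = ω₀/(2π) = 395.6 Hz.
Step 3 — Parallel Q: Q = R/(ω₀L) = 1590/(2486·0.0136) = 47.03.
Step 4 — Bandwidth: Δω = ω₀/Q = 52.85 rad/s; BW = Δω/(2π) = 8.412 Hz.

(a) f₀ = 395.6 Hz  (b) Q = 47.03  (c) BW = 8.412 Hz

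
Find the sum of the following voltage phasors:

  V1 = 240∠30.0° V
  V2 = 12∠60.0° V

Step 1 — Convert each phasor to rectangular form:
  V1 = 240·(cos(30.0°) + j·sin(30.0°)) = 207.8 + j120 V
  V2 = 12·(cos(60.0°) + j·sin(60.0°)) = 6 + j10.39 V
Step 2 — Sum components: V_total = 213.8 + j130.4 V.
Step 3 — Convert to polar: |V_total| = 250.5 V, ∠V_total = 31.4°.

V_total = 250.5∠31.4° V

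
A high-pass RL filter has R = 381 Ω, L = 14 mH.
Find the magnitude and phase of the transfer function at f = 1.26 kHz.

Step 1 — Angular frequency: ω = 2π·1260 = 7917 rad/s.
Step 2 — Transfer function: H(jω) = jωL/(R + jωL).
Step 3 — Numerator jωL = j·110.8; denominator R + jωL = 381 + j110.8.
Step 4 — H = 0.07802 + j0.2682.
Step 5 — Magnitude: |H| = 0.2793 (-11.1 dB); phase: φ = 73.8°.

|H| = 0.2793 (-11.1 dB), φ = 73.8°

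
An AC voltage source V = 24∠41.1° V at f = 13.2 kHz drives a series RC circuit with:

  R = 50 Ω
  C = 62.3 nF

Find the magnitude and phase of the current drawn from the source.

Step 1 — Angular frequency: ω = 2π·f = 2π·1.32e+04 = 8.294e+04 rad/s.
Step 2 — Component impedances:
  R: Z = R = 50 Ω
  C: Z = 1/(jωC) = -j/(ω·C) = 0 - j193.5 Ω
Step 3 — Series combination: Z_total = R + C = 50 - j193.5 Ω = 199.9∠-75.5° Ω.
Step 4 — Source phasor: V = 24∠41.1° V = 18.09 + j15.78 V.
Step 5 — Ohm's law: I = V / Z_total = (18.09 + j15.78) / (50 - j193.5) = -0.05379 + j0.1073 A.
Step 6 — Convert to polar: |I| = 0.1201 A, ∠I = 116.6°.

I = 0.1201∠116.6° A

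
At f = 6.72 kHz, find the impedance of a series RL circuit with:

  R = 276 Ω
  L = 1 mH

Step 1 — Angular frequency: ω = 2π·f = 2π·6720 = 4.222e+04 rad/s.
Step 2 — Component impedances:
  R: Z = R = 276 Ω
  L: Z = jωL = j·4.222e+04·0.001 = 0 + j42.22 Ω
Step 3 — Series combination: Z_total = R + L = 276 + j42.22 Ω = 279.2∠8.7° Ω.

Z = 276 + j42.22 Ω = 279.2∠8.7° Ω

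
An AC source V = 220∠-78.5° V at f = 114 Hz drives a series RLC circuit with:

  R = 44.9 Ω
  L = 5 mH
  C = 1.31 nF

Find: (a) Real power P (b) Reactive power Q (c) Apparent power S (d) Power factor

Step 1 — Angular frequency: ω = 2π·f = 2π·114 = 716.3 rad/s.
Step 2 — Component impedances:
  R: Z = R = 44.9 Ω
  L: Z = jωL = j·716.3·0.005 = 0 + j3.581 Ω
  C: Z = 1/(jωC) = -j/(ω·C) = 0 - j1.066e+06 Ω
Step 3 — Series combination: Z_total = R + L + C = 44.9 - j1.066e+06 Ω = 1.066e+06∠-90.0° Ω.
Step 4 — Source phasor: V = 220∠-78.5° V = 43.86 - j215.6 V.
Step 5 — Current: I = V / Z = 0.0002023 + j4.115e-05 A = 0.0002064∠11.5° A.
Step 6 — Complex power: S = V·I* = 1.913e-06 - j0.04542 VA.
Step 7 — Real power: P = Re(S) = 1.913e-06 W.
Step 8 — Reactive power: Q = Im(S) = -0.04542 VAR.
Step 9 — Apparent power: |S| = 0.04542 VA.
Step 10 — Power factor: PF = P/|S| = 4.213e-05 (leading).

(a) P = 1.913e-06 W  (b) Q = -0.04542 VAR  (c) S = 0.04542 VA  (d) PF = 4.213e-05 (leading)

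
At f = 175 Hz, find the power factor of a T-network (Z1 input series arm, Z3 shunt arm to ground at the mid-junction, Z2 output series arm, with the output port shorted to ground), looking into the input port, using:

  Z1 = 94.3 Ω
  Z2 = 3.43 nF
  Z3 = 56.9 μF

Step 1 — Angular frequency: ω = 2π·f = 2π·175 = 1100 rad/s.
Step 2 — Component impedances:
  Z1: Z = R = 94.3 Ω
  Z2: Z = 1/(jωC) = -j/(ω·C) = 0 - j2.651e+05 Ω
  Z3: Z = 1/(jωC) = -j/(ω·C) = 0 - j15.98 Ω
Step 3 — With the output port shorted to ground, the output series arm Z2 runs from the junction to ground; the shunt arm Z3 also runs from the junction to ground. They appear in parallel: Z3 || Z2 = 0 - j15.98 Ω.
Step 4 — Series with input arm Z1: Z_in = Z1 + (Z3 || Z2) = 94.3 - j15.98 Ω = 95.64∠-9.6° Ω.
Step 5 — Power factor: PF = cos(φ) = Re(Z)/|Z| = 94.3/95.645 = 0.9859.
Step 6 — Type: Im(Z) = -15.98 ⇒ leading (phase φ = -9.6°).

PF = 0.9859 (leading, φ = -9.6°)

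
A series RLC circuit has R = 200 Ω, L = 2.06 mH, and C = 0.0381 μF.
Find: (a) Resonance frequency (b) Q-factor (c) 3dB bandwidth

Step 1 — Resonance condition Im(Z)=0 gives ω₀ = 1/√(LC).
Step 2 — ω₀ = 1/√(0.00206·3.81e-08) = 1.129e+05 rad/s.
Step 3 — f₀ = ω₀/(2π) = 1.796e+04 Hz.
Step 4 — Series Q: Q = ω₀L/R = 1.129e+05·0.00206/200 = 1.163.
Step 5 — 3dB bandwidth: Δω = ω₀/Q = 9.709e+04 rad/s; BW = Δω/(2π) = 1.545e+04 Hz.

(a) f₀ = 1.796e+04 Hz  (b) Q = 1.163  (c) BW = 1.545e+04 Hz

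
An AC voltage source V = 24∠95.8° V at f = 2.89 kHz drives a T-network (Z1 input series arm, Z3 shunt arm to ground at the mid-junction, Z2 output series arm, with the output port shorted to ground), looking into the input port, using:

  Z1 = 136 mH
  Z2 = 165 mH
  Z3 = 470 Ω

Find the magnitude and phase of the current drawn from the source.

Step 1 — Angular frequency: ω = 2π·f = 2π·2890 = 1.816e+04 rad/s.
Step 2 — Component impedances:
  Z1: Z = jωL = j·1.816e+04·0.136 = 0 + j2470 Ω
  Z2: Z = jωL = j·1.816e+04·0.165 = 0 + j2996 Ω
  Z3: Z = R = 470 Ω
Step 3 — With the output port shorted to ground, the output series arm Z2 runs from the junction to ground; the shunt arm Z3 also runs from the junction to ground. They appear in parallel: Z3 || Z2 = 458.7 + j71.96 Ω.
Step 4 — Series with input arm Z1: Z_in = Z1 + (Z3 || Z2) = 458.7 + j2542 Ω = 2583∠79.8° Ω.
Step 5 — Source phasor: V = 24∠95.8° V = -2.425 + j23.88 V.
Step 6 — Ohm's law: I = V / Z_total = (-2.425 + j23.88) / (458.7 + j2542) = 0.008932 + j0.002566 A.
Step 7 — Convert to polar: |I| = 0.009293 A, ∠I = 16.0°.

I = 0.009293∠16.0° A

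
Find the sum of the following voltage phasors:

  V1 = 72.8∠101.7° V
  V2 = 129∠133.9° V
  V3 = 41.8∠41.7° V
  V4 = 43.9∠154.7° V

Step 1 — Convert each phasor to rectangular form:
  V1 = 72.8·(cos(101.7°) + j·sin(101.7°)) = -14.76 + j71.29 V
  V2 = 129·(cos(133.9°) + j·sin(133.9°)) = -89.45 + j92.95 V
  V3 = 41.8·(cos(41.7°) + j·sin(41.7°)) = 31.21 + j27.81 V
  V4 = 43.9·(cos(154.7°) + j·sin(154.7°)) = -39.69 + j18.76 V
Step 2 — Sum components: V_total = -112.7 + j210.8 V.
Step 3 — Convert to polar: |V_total| = 239 V, ∠V_total = 118.1°.

V_total = 239∠118.1° V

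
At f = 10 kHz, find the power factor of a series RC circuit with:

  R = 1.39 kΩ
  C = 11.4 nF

Step 1 — Angular frequency: ω = 2π·f = 2π·1e+04 = 6.283e+04 rad/s.
Step 2 — Component impedances:
  R: Z = R = 1390 Ω
  C: Z = 1/(jωC) = -j/(ω·C) = 0 - j1396 Ω
Step 3 — Series combination: Z_total = R + C = 1390 - j1396 Ω = 1970∠-45.1° Ω.
Step 4 — Power factor: PF = cos(φ) = Re(Z)/|Z| = 1390/1970 = 0.7056.
Step 5 — Type: Im(Z) = -1396 ⇒ leading (phase φ = -45.1°).

PF = 0.7056 (leading, φ = -45.1°)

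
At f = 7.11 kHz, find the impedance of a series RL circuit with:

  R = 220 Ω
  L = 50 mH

Step 1 — Angular frequency: ω = 2π·f = 2π·7110 = 4.467e+04 rad/s.
Step 2 — Component impedances:
  R: Z = R = 220 Ω
  L: Z = jωL = j·4.467e+04·0.05 = 0 + j2234 Ω
Step 3 — Series combination: Z_total = R + L = 220 + j2234 Ω = 2244∠84.4° Ω.

Z = 220 + j2234 Ω = 2244∠84.4° Ω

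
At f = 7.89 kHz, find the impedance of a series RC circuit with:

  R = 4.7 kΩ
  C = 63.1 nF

Step 1 — Angular frequency: ω = 2π·f = 2π·7890 = 4.957e+04 rad/s.
Step 2 — Component impedances:
  R: Z = R = 4700 Ω
  C: Z = 1/(jωC) = -j/(ω·C) = 0 - j319.7 Ω
Step 3 — Series combination: Z_total = R + C = 4700 - j319.7 Ω = 4711∠-3.9° Ω.

Z = 4700 - j319.7 Ω = 4711∠-3.9° Ω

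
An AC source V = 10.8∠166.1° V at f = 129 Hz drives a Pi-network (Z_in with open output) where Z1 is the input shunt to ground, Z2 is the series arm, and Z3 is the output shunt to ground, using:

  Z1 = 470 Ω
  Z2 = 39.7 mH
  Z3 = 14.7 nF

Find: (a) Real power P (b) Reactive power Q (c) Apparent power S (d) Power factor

Step 1 — Angular frequency: ω = 2π·f = 2π·129 = 810.5 rad/s.
Step 2 — Component impedances:
  Z1: Z = R = 470 Ω
  Z2: Z = jωL = j·810.5·0.0397 = 0 + j32.18 Ω
  Z3: Z = 1/(jωC) = -j/(ω·C) = 0 - j8.393e+04 Ω
Step 3 — With open output, the series arm Z2 and the output shunt Z3 appear in series to ground: Z2 + Z3 = 0 - j8.39e+04 Ω.
Step 4 — Parallel with input shunt Z1: Z_in = Z1 || (Z2 + Z3) = 470 - j2.633 Ω = 470∠-0.3° Ω.
Step 5 — Source phasor: V = 10.8∠166.1° V = -10.48 + j2.594 V.
Step 6 — Current: I = V / Z = -0.02234 + j0.005395 A = 0.02298∠166.4° A.
Step 7 — Complex power: S = V·I* = 0.2482 - j0.00139 VA.
Step 8 — Real power: P = Re(S) = 0.2482 W.
Step 9 — Reactive power: Q = Im(S) = -0.00139 VAR.
Step 10 — Apparent power: |S| = 0.2482 VA.
Step 11 — Power factor: PF = P/|S| = 1 (leading).

(a) P = 0.2482 W  (b) Q = -0.00139 VAR  (c) S = 0.2482 VA  (d) PF = 1 (leading)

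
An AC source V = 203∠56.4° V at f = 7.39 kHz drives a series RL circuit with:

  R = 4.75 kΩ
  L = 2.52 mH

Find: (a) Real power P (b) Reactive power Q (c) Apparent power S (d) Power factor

Step 1 — Angular frequency: ω = 2π·f = 2π·7390 = 4.643e+04 rad/s.
Step 2 — Component impedances:
  R: Z = R = 4750 Ω
  L: Z = jωL = j·4.643e+04·0.00252 = 0 + j117 Ω
Step 3 — Series combination: Z_total = R + L = 4750 + j117 Ω = 4751∠1.4° Ω.
Step 4 — Source phasor: V = 203∠56.4° V = 112.3 + j169.1 V.
Step 5 — Current: I = V / Z = 0.02451 + j0.03499 A = 0.04272∠55.0° A.
Step 6 — Complex power: S = V·I* = 8.67 + j0.2136 VA.
Step 7 — Real power: P = Re(S) = 8.67 W.
Step 8 — Reactive power: Q = Im(S) = 0.2136 VAR.
Step 9 — Apparent power: |S| = 8.673 VA.
Step 10 — Power factor: PF = P/|S| = 0.9997 (lagging).

(a) P = 8.67 W  (b) Q = 0.2136 VAR  (c) S = 8.673 VA  (d) PF = 0.9997 (lagging)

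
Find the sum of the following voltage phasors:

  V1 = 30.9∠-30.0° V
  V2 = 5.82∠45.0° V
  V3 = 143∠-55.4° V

Step 1 — Convert each phasor to rectangular form:
  V1 = 30.9·(cos(-30.0°) + j·sin(-30.0°)) = 26.76 - j15.45 V
  V2 = 5.82·(cos(45.0°) + j·sin(45.0°)) = 4.115 + j4.115 V
  V3 = 143·(cos(-55.4°) + j·sin(-55.4°)) = 81.2 - j117.7 V
Step 2 — Sum components: V_total = 112.1 - j129 V.
Step 3 — Convert to polar: |V_total| = 170.9 V, ∠V_total = -49.0°.

V_total = 170.9∠-49.0° V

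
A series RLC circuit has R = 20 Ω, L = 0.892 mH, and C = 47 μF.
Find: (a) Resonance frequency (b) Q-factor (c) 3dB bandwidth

Step 1 — Resonance condition Im(Z)=0 gives ω₀ = 1/√(LC).
Step 2 — ω₀ = 1/√(0.000892·4.7e-05) = 4884 rad/s.
Step 3 — f₀ = ω₀/(2π) = 777.3 Hz.
Step 4 — Series Q: Q = ω₀L/R = 4884·0.000892/20 = 0.2178.
Step 5 — 3dB bandwidth: Δω = ω₀/Q = 2.242e+04 rad/s; BW = Δω/(2π) = 3568 Hz.

(a) f₀ = 777.3 Hz  (b) Q = 0.2178  (c) BW = 3568 Hz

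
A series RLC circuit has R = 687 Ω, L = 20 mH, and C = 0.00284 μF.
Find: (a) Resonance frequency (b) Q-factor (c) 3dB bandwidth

Step 1 — Resonance condition Im(Z)=0 gives ω₀ = 1/√(LC).
Step 2 — ω₀ = 1/√(0.02·2.84e-09) = 1.327e+05 rad/s.
Step 3 — f₀ = ω₀/(2π) = 2.112e+04 Hz.
Step 4 — Series Q: Q = ω₀L/R = 1.327e+05·0.02/687 = 3.863.
Step 5 — 3dB bandwidth: Δω = ω₀/Q = 3.435e+04 rad/s; BW = Δω/(2π) = 5467 Hz.

(a) f₀ = 2.112e+04 Hz  (b) Q = 3.863  (c) BW = 5467 Hz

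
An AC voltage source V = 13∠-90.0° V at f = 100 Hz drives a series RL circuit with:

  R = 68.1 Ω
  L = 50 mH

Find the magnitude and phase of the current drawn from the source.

Step 1 — Angular frequency: ω = 2π·f = 2π·100 = 628.3 rad/s.
Step 2 — Component impedances:
  R: Z = R = 68.1 Ω
  L: Z = jωL = j·628.3·0.05 = 0 + j31.42 Ω
Step 3 — Series combination: Z_total = R + L = 68.1 + j31.42 Ω = 75∠24.8° Ω.
Step 4 — Source phasor: V = 13∠-90.0° V = 0 - j13 V.
Step 5 — Ohm's law: I = V / Z_total = (0 - j13) / (68.1 + j31.42) = -0.07261 - j0.1574 A.
Step 6 — Convert to polar: |I| = 0.1733 A, ∠I = -114.8°.

I = 0.1733∠-114.8° A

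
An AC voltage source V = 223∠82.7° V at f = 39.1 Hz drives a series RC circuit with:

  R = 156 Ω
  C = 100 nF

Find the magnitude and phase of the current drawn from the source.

Step 1 — Angular frequency: ω = 2π·f = 2π·39.1 = 245.7 rad/s.
Step 2 — Component impedances:
  R: Z = R = 156 Ω
  C: Z = 1/(jωC) = -j/(ω·C) = 0 - j4.07e+04 Ω
Step 3 — Series combination: Z_total = R + C = 156 - j4.07e+04 Ω = 4.07e+04∠-89.8° Ω.
Step 4 — Source phasor: V = 223∠82.7° V = 28.34 + j221.2 V.
Step 5 — Ohm's law: I = V / Z_total = (28.34 + j221.2) / (156 - j4.07e+04) = -0.005431 + j0.0007169 A.
Step 6 — Convert to polar: |I| = 0.005478 A, ∠I = 172.5°.

I = 0.005478∠172.5° A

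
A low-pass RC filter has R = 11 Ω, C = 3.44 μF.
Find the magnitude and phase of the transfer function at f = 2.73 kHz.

Step 1 — Angular frequency: ω = 2π·2730 = 1.715e+04 rad/s.
Step 2 — Transfer function: H(jω) = 1/(1 + jωRC).
Step 3 — Denominator: 1 + jωRC = 1 + j·1.715e+04·11·3.44e-06 = 1 + j0.6491.
Step 4 — H = 0.7036 - j0.4567.
Step 5 — Magnitude: |H| = 0.8388 (-1.5 dB); phase: φ = -33.0°.

|H| = 0.8388 (-1.5 dB), φ = -33.0°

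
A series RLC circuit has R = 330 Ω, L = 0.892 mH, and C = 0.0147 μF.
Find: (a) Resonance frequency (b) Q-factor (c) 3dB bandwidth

Step 1 — Resonance: ω₀ = 1/√(LC) = 1/√(0.000892·1.47e-08) = 2.762e+05 rad/s.
Step 2 — f₀ = ω₀/(2π) = 4.395e+04 Hz.
Step 3 — Series Q: Q = ω₀L/R = 2.762e+05·0.000892/330 = 0.7465.
Step 4 — Bandwidth: Δω = ω₀/Q = 3.7e+05 rad/s; BW = Δω/(2π) = 5.888e+04 Hz.

(a) f₀ = 4.395e+04 Hz  (b) Q = 0.7465  (c) BW = 5.888e+04 Hz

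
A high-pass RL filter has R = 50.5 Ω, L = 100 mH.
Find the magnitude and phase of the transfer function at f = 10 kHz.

Step 1 — Angular frequency: ω = 2π·1e+04 = 6.283e+04 rad/s.
Step 2 — Transfer function: H(jω) = jωL/(R + jωL).
Step 3 — Numerator jωL = j·6283; denominator R + jωL = 50.5 + j6283.
Step 4 — H = 0.9999 + j0.008037.
Step 5 — Magnitude: |H| = 1 (-0.0 dB); phase: φ = 0.5°.

|H| = 1 (-0.0 dB), φ = 0.5°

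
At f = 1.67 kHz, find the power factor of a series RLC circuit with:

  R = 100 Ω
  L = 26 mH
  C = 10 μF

Step 1 — Angular frequency: ω = 2π·f = 2π·1670 = 1.049e+04 rad/s.
Step 2 — Component impedances:
  R: Z = R = 100 Ω
  L: Z = jωL = j·1.049e+04·0.026 = 0 + j272.8 Ω
  C: Z = 1/(jωC) = -j/(ω·C) = 0 - j9.53 Ω
Step 3 — Series combination: Z_total = R + L + C = 100 + j263.3 Ω = 281.6∠69.2° Ω.
Step 4 — Power factor: PF = cos(φ) = Re(Z)/|Z| = 100/281.6 = 0.3551.
Step 5 — Type: Im(Z) = 263.3 ⇒ lagging (phase φ = 69.2°).

PF = 0.3551 (lagging, φ = 69.2°)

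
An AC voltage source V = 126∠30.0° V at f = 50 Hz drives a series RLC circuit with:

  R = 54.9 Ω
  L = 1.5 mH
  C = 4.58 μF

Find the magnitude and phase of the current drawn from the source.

Step 1 — Angular frequency: ω = 2π·f = 2π·50 = 314.2 rad/s.
Step 2 — Component impedances:
  R: Z = R = 54.9 Ω
  L: Z = jωL = j·314.2·0.0015 = 0 + j0.4712 Ω
  C: Z = 1/(jωC) = -j/(ω·C) = 0 - j695 Ω
Step 3 — Series combination: Z_total = R + L + C = 54.9 - j694.5 Ω = 696.7∠-85.5° Ω.
Step 4 — Source phasor: V = 126∠30.0° V = 109.1 + j63 V.
Step 5 — Ohm's law: I = V / Z_total = (109.1 + j63) / (54.9 - j694.5) = -0.0778 + j0.1633 A.
Step 6 — Convert to polar: |I| = 0.1809 A, ∠I = 115.5°.

I = 0.1809∠115.5° A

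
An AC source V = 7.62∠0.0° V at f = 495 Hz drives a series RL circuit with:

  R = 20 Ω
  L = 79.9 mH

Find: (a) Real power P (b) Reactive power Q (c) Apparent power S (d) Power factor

Step 1 — Angular frequency: ω = 2π·f = 2π·495 = 3110 rad/s.
Step 2 — Component impedances:
  R: Z = R = 20 Ω
  L: Z = jωL = j·3110·0.0799 = 0 + j248.5 Ω
Step 3 — Series combination: Z_total = R + L = 20 + j248.5 Ω = 249.3∠85.4° Ω.
Step 4 — Source phasor: V = 7.62∠0.0° V = 7.62 V.
Step 5 — Current: I = V / Z = 0.002452 - j0.03047 A = 0.03056∠-85.4° A.
Step 6 — Complex power: S = V·I* = 0.01868 + j0.2322 VA.
Step 7 — Real power: P = Re(S) = 0.01868 W.
Step 8 — Reactive power: Q = Im(S) = 0.2322 VAR.
Step 9 — Apparent power: |S| = 0.2329 VA.
Step 10 — Power factor: PF = P/|S| = 0.08022 (lagging).

(a) P = 0.01868 W  (b) Q = 0.2322 VAR  (c) S = 0.2329 VA  (d) PF = 0.08022 (lagging)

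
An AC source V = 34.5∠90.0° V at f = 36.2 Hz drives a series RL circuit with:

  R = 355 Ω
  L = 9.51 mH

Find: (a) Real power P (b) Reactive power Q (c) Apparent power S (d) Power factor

Step 1 — Angular frequency: ω = 2π·f = 2π·36.2 = 227.5 rad/s.
Step 2 — Component impedances:
  R: Z = R = 355 Ω
  L: Z = jωL = j·227.5·0.00951 = 0 + j2.163 Ω
Step 3 — Series combination: Z_total = R + L = 355 + j2.163 Ω = 355∠0.3° Ω.
Step 4 — Source phasor: V = 34.5∠90.0° V = 0 + j34.5 V.
Step 5 — Current: I = V / Z = 0.0005921 + j0.09718 A = 0.09718∠89.7° A.
Step 6 — Complex power: S = V·I* = 3.353 + j0.02043 VA.
Step 7 — Real power: P = Re(S) = 3.353 W.
Step 8 — Reactive power: Q = Im(S) = 0.02043 VAR.
Step 9 — Apparent power: |S| = 3.353 VA.
Step 10 — Power factor: PF = P/|S| = 1 (lagging).

(a) P = 3.353 W  (b) Q = 0.02043 VAR  (c) S = 3.353 VA  (d) PF = 1 (lagging)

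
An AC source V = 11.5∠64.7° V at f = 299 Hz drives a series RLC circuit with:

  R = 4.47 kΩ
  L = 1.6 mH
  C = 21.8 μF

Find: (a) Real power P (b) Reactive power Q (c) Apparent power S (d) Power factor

Step 1 — Angular frequency: ω = 2π·f = 2π·299 = 1879 rad/s.
Step 2 — Component impedances:
  R: Z = R = 4470 Ω
  L: Z = jωL = j·1879·0.0016 = 0 + j3.006 Ω
  C: Z = 1/(jωC) = -j/(ω·C) = 0 - j24.42 Ω
Step 3 — Series combination: Z_total = R + L + C = 4470 - j21.41 Ω = 4470∠-0.3° Ω.
Step 4 — Source phasor: V = 11.5∠64.7° V = 4.915 + j10.4 V.
Step 5 — Current: I = V / Z = 0.001088 + j0.002331 A = 0.002573∠65.0° A.
Step 6 — Complex power: S = V·I* = 0.02959 - j0.0001417 VA.
Step 7 — Real power: P = Re(S) = 0.02959 W.
Step 8 — Reactive power: Q = Im(S) = -0.0001417 VAR.
Step 9 — Apparent power: |S| = 0.02959 VA.
Step 10 — Power factor: PF = P/|S| = 1 (leading).

(a) P = 0.02959 W  (b) Q = -0.0001417 VAR  (c) S = 0.02959 VA  (d) PF = 1 (leading)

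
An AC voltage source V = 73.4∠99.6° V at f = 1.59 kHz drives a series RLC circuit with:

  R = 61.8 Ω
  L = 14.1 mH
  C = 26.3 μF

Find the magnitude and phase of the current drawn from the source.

Step 1 — Angular frequency: ω = 2π·f = 2π·1590 = 9990 rad/s.
Step 2 — Component impedances:
  R: Z = R = 61.8 Ω
  L: Z = jωL = j·9990·0.0141 = 0 + j140.9 Ω
  C: Z = 1/(jωC) = -j/(ω·C) = 0 - j3.806 Ω
Step 3 — Series combination: Z_total = R + L + C = 61.8 + j137.1 Ω = 150.3∠65.7° Ω.
Step 4 — Source phasor: V = 73.4∠99.6° V = -12.24 + j72.37 V.
Step 5 — Ohm's law: I = V / Z_total = (-12.24 + j72.37) / (61.8 + j137.1) = 0.4054 + j0.2721 A.
Step 6 — Convert to polar: |I| = 0.4882 A, ∠I = 33.9°.

I = 0.4882∠33.9° A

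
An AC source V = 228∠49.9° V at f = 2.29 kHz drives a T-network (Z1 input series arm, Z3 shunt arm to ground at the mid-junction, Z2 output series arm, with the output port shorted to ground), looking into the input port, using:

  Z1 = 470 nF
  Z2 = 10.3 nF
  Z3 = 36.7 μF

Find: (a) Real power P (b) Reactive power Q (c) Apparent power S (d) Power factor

Step 1 — Angular frequency: ω = 2π·f = 2π·2290 = 1.439e+04 rad/s.
Step 2 — Component impedances:
  Z1: Z = 1/(jωC) = -j/(ω·C) = 0 - j147.9 Ω
  Z2: Z = 1/(jωC) = -j/(ω·C) = 0 - j6748 Ω
  Z3: Z = 1/(jωC) = -j/(ω·C) = 0 - j1.894 Ω
Step 3 — With the output port shorted to ground, the output series arm Z2 runs from the junction to ground; the shunt arm Z3 also runs from the junction to ground. They appear in parallel: Z3 || Z2 = 0 - j1.893 Ω.
Step 4 — Series with input arm Z1: Z_in = Z1 + (Z3 || Z2) = 0 - j149.8 Ω = 149.8∠-90.0° Ω.
Step 5 — Source phasor: V = 228∠49.9° V = 146.9 + j174.4 V.
Step 6 — Current: I = V / Z = -1.165 + j0.9806 A = 1.522∠139.9° A.
Step 7 — Complex power: S = V·I* = 0 - j347.1 VA.
Step 8 — Real power: P = Re(S) = 0 W.
Step 9 — Reactive power: Q = Im(S) = -347.1 VAR.
Step 10 — Apparent power: |S| = 347.1 VA.
Step 11 — Power factor: PF = P/|S| = 0 (leading).

(a) P = 0 W  (b) Q = -347.1 VAR  (c) S = 347.1 VA  (d) PF = 0 (leading)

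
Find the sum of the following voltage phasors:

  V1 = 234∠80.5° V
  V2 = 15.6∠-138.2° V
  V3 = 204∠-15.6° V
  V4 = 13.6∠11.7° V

Step 1 — Convert each phasor to rectangular form:
  V1 = 234·(cos(80.5°) + j·sin(80.5°)) = 38.62 + j230.8 V
  V2 = 15.6·(cos(-138.2°) + j·sin(-138.2°)) = -11.63 - j10.4 V
  V3 = 204·(cos(-15.6°) + j·sin(-15.6°)) = 196.5 - j54.86 V
  V4 = 13.6·(cos(11.7°) + j·sin(11.7°)) = 13.32 + j2.758 V
Step 2 — Sum components: V_total = 236.8 + j168.3 V.
Step 3 — Convert to polar: |V_total| = 290.5 V, ∠V_total = 35.4°.

V_total = 290.5∠35.4° V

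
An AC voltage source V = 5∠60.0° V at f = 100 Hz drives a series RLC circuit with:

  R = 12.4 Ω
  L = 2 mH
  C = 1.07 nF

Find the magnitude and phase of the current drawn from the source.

Step 1 — Angular frequency: ω = 2π·f = 2π·100 = 628.3 rad/s.
Step 2 — Component impedances:
  R: Z = R = 12.4 Ω
  L: Z = jωL = j·628.3·0.002 = 0 + j1.257 Ω
  C: Z = 1/(jωC) = -j/(ω·C) = 0 - j1.487e+06 Ω
Step 3 — Series combination: Z_total = R + L + C = 12.4 - j1.487e+06 Ω = 1.487e+06∠-90.0° Ω.
Step 4 — Source phasor: V = 5∠60.0° V = 2.5 + j4.33 V.
Step 5 — Ohm's law: I = V / Z_total = (2.5 + j4.33) / (12.4 - j1.487e+06) = -2.911e-06 + j1.681e-06 A.
Step 6 — Convert to polar: |I| = 3.362e-06 A, ∠I = 150.0°.

I = 3.362e-06∠150.0° A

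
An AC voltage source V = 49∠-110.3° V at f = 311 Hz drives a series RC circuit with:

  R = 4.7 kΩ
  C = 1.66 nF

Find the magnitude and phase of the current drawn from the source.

Step 1 — Angular frequency: ω = 2π·f = 2π·311 = 1954 rad/s.
Step 2 — Component impedances:
  R: Z = R = 4700 Ω
  C: Z = 1/(jωC) = -j/(ω·C) = 0 - j3.083e+05 Ω
Step 3 — Series combination: Z_total = R + C = 4700 - j3.083e+05 Ω = 3.083e+05∠-89.1° Ω.
Step 4 — Source phasor: V = 49∠-110.3° V = -17 - j45.96 V.
Step 5 — Ohm's law: I = V / Z_total = (-17 - j45.96) / (4700 - j3.083e+05) = 0.0001482 - j5.74e-05 A.
Step 6 — Convert to polar: |I| = 0.0001589 A, ∠I = -21.2°.

I = 0.0001589∠-21.2° A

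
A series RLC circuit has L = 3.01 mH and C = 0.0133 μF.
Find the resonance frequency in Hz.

Step 1 — Resonance condition Im(Z)=0 gives ω₀ = 1/√(LC).
Step 2 — ω₀ = 1/√(0.00301·1.33e-08) = 1.58e+05 rad/s.
Step 3 — f₀ = ω₀/(2π) = 2.515e+04 Hz.

f₀ = 2.515e+04 Hz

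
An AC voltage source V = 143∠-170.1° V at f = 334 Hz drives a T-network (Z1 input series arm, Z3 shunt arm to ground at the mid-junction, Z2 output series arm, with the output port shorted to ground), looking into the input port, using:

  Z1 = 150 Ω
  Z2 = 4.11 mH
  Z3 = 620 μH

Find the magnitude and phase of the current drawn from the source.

Step 1 — Angular frequency: ω = 2π·f = 2π·334 = 2099 rad/s.
Step 2 — Component impedances:
  Z1: Z = R = 150 Ω
  Z2: Z = jωL = j·2099·0.00411 = 0 + j8.625 Ω
  Z3: Z = jωL = j·2099·0.00062 = 0 + j1.301 Ω
Step 3 — With the output port shorted to ground, the output series arm Z2 runs from the junction to ground; the shunt arm Z3 also runs from the junction to ground. They appear in parallel: Z3 || Z2 = 0 + j1.131 Ω.
Step 4 — Series with input arm Z1: Z_in = Z1 + (Z3 || Z2) = 150 + j1.131 Ω = 150∠0.4° Ω.
Step 5 — Source phasor: V = 143∠-170.1° V = -140.9 - j24.59 V.
Step 6 — Ohm's law: I = V / Z_total = (-140.9 - j24.59) / (150 + j1.131) = -0.9403 - j0.1568 A.
Step 7 — Convert to polar: |I| = 0.9533 A, ∠I = -170.5°.

I = 0.9533∠-170.5° A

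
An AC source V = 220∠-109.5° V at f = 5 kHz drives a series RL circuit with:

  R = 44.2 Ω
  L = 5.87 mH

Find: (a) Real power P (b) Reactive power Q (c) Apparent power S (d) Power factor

Step 1 — Angular frequency: ω = 2π·f = 2π·5000 = 3.142e+04 rad/s.
Step 2 — Component impedances:
  R: Z = R = 44.2 Ω
  L: Z = jωL = j·3.142e+04·0.00587 = 0 + j184.4 Ω
Step 3 — Series combination: Z_total = R + L = 44.2 + j184.4 Ω = 189.6∠76.5° Ω.
Step 4 — Source phasor: V = 220∠-109.5° V = -73.44 - j207.4 V.
Step 5 — Current: I = V / Z = -1.154 + j0.1217 A = 1.16∠174.0° A.
Step 6 — Complex power: S = V·I* = 59.49 + j248.2 VA.
Step 7 — Real power: P = Re(S) = 59.49 W.
Step 8 — Reactive power: Q = Im(S) = 248.2 VAR.
Step 9 — Apparent power: |S| = 255.2 VA.
Step 10 — Power factor: PF = P/|S| = 0.2331 (lagging).

(a) P = 59.49 W  (b) Q = 248.2 VAR  (c) S = 255.2 VA  (d) PF = 0.2331 (lagging)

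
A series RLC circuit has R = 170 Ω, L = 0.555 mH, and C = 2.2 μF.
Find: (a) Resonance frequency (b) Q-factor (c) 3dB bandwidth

Step 1 — Resonance condition Im(Z)=0 gives ω₀ = 1/√(LC).
Step 2 — ω₀ = 1/√(0.000555·2.2e-06) = 2.862e+04 rad/s.
Step 3 — f₀ = ω₀/(2π) = 4555 Hz.
Step 4 — Series Q: Q = ω₀L/R = 2.862e+04·0.000555/170 = 0.09343.
Step 5 — 3dB bandwidth: Δω = ω₀/Q = 3.063e+05 rad/s; BW = Δω/(2π) = 4.875e+04 Hz.

(a) f₀ = 4555 Hz  (b) Q = 0.09343  (c) BW = 4.875e+04 Hz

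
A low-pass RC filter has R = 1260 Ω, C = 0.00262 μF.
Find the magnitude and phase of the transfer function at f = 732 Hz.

Step 1 — Angular frequency: ω = 2π·732 = 4599 rad/s.
Step 2 — Transfer function: H(jω) = 1/(1 + jωRC).
Step 3 — Denominator: 1 + jωRC = 1 + j·4599·1260·2.62e-09 = 1 + j0.01518.
Step 4 — H = 0.9998 - j0.01518.
Step 5 — Magnitude: |H| = 0.9999 (-0.0 dB); phase: φ = -0.9°.

|H| = 0.9999 (-0.0 dB), φ = -0.9°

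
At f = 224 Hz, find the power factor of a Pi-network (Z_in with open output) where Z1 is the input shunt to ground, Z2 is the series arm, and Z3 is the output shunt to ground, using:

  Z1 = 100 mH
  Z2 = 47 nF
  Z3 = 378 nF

Step 1 — Angular frequency: ω = 2π·f = 2π·224 = 1407 rad/s.
Step 2 — Component impedances:
  Z1: Z = jωL = j·1407·0.1 = 0 + j140.7 Ω
  Z2: Z = 1/(jωC) = -j/(ω·C) = 0 - j1.512e+04 Ω
  Z3: Z = 1/(jωC) = -j/(ω·C) = 0 - j1880 Ω
Step 3 — With open output, the series arm Z2 and the output shunt Z3 appear in series to ground: Z2 + Z3 = 0 - j1.7e+04 Ω.
Step 4 — Parallel with input shunt Z1: Z_in = Z1 || (Z2 + Z3) = 0 + j141.9 Ω = 141.9∠90.0° Ω.
Step 5 — Power factor: PF = cos(φ) = Re(Z)/|Z| = -0/141.9 = -0.
Step 6 — Type: Im(Z) = 141.9 ⇒ lagging (phase φ = 90.0°).

PF = -0 (lagging, φ = 90.0°)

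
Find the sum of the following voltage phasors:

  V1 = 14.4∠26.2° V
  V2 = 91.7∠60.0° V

Step 1 — Convert each phasor to rectangular form:
  V1 = 14.4·(cos(26.2°) + j·sin(26.2°)) = 12.92 + j6.358 V
  V2 = 91.7·(cos(60.0°) + j·sin(60.0°)) = 45.85 + j79.41 V
Step 2 — Sum components: V_total = 58.77 + j85.77 V.
Step 3 — Convert to polar: |V_total| = 104 V, ∠V_total = 55.6°.

V_total = 104∠55.6° V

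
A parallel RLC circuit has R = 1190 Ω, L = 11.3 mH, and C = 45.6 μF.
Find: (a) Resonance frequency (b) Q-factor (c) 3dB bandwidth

Step 1 — Resonance: ω₀ = 1/√(LC) = 1/√(0.0113·4.56e-05) = 1393 rad/s.
Step 2 — f₀ = ω₀/(2π) = 221.7 Hz.
Step 3 — Parallel Q: Q = R/(ω₀L) = 1190/(1393·0.0113) = 75.59.
Step 4 — Bandwidth: Δω = ω₀/Q = 18.43 rad/s; BW = Δω/(2π) = 2.933 Hz.

(a) f₀ = 221.7 Hz  (b) Q = 75.59  (c) BW = 2.933 Hz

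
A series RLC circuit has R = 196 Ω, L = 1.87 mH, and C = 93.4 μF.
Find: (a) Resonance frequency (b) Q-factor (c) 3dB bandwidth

Step 1 — Resonance condition Im(Z)=0 gives ω₀ = 1/√(LC).
Step 2 — ω₀ = 1/√(0.00187·9.34e-05) = 2393 rad/s.
Step 3 — f₀ = ω₀/(2π) = 380.8 Hz.
Step 4 — Series Q: Q = ω₀L/R = 2393·0.00187/196 = 0.02283.
Step 5 — 3dB bandwidth: Δω = ω₀/Q = 1.048e+05 rad/s; BW = Δω/(2π) = 1.668e+04 Hz.

(a) f₀ = 380.8 Hz  (b) Q = 0.02283  (c) BW = 1.668e+04 Hz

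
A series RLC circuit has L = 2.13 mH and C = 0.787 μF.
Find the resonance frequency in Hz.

Step 1 — Resonance condition Im(Z)=0 gives ω₀ = 1/√(LC).
Step 2 — ω₀ = 1/√(0.00213·7.87e-07) = 2.442e+04 rad/s.
Step 3 — f₀ = ω₀/(2π) = 3887 Hz.

f₀ = 3887 Hz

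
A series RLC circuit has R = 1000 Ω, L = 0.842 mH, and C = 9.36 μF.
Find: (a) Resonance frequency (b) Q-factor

Step 1 — Resonance condition Im(Z)=0 gives ω₀ = 1/√(LC).
Step 2 — ω₀ = 1/√(0.000842·9.36e-06) = 1.126e+04 rad/s.
Step 3 — f₀ = ω₀/(2π) = 1793 Hz.
Step 4 — Series Q: Q = ω₀L/R = 1.126e+04·0.000842/1000 = 0.009485.

(a) f₀ = 1793 Hz  (b) Q = 0.009485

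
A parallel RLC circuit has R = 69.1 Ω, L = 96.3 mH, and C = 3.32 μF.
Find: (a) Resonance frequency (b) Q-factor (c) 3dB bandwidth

Step 1 — Resonance: ω₀ = 1/√(LC) = 1/√(0.0963·3.32e-06) = 1769 rad/s.
Step 2 — f₀ = ω₀/(2π) = 281.5 Hz.
Step 3 — Parallel Q: Q = R/(ω₀L) = 69.1/(1769·0.0963) = 0.4057.
Step 4 — Bandwidth: Δω = ω₀/Q = 4359 rad/s; BW = Δω/(2π) = 693.8 Hz.

(a) f₀ = 281.5 Hz  (b) Q = 0.4057  (c) BW = 693.8 Hz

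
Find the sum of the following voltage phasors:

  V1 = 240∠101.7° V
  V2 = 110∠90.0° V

Step 1 — Convert each phasor to rectangular form:
  V1 = 240·(cos(101.7°) + j·sin(101.7°)) = -48.67 + j235 V
  V2 = 110·(cos(90.0°) + j·sin(90.0°)) = 0 + j110 V
Step 2 — Sum components: V_total = -48.67 + j345 V.
Step 3 — Convert to polar: |V_total| = 348.4 V, ∠V_total = 98.0°.

V_total = 348.4∠98.0° V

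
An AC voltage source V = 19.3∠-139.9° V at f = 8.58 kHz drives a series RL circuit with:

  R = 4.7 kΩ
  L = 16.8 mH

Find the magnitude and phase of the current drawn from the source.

Step 1 — Angular frequency: ω = 2π·f = 2π·8580 = 5.391e+04 rad/s.
Step 2 — Component impedances:
  R: Z = R = 4700 Ω
  L: Z = jωL = j·5.391e+04·0.0168 = 0 + j905.7 Ω
Step 3 — Series combination: Z_total = R + L = 4700 + j905.7 Ω = 4786∠10.9° Ω.
Step 4 — Source phasor: V = 19.3∠-139.9° V = -14.76 - j12.43 V.
Step 5 — Ohm's law: I = V / Z_total = (-14.76 - j12.43) / (4700 + j905.7) = -0.00352 - j0.001967 A.
Step 6 — Convert to polar: |I| = 0.004032 A, ∠I = -150.8°.

I = 0.004032∠-150.8° A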